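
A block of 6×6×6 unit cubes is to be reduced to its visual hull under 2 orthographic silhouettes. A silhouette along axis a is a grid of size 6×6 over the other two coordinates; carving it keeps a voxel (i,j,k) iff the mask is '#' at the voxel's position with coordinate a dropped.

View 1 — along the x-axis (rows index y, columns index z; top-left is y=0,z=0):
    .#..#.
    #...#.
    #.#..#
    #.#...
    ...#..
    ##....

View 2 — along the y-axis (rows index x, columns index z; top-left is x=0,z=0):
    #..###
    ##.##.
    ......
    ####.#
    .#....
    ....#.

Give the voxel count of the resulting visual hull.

full grid |V| = 216
  1. axis=0 (YZ plane), |mask|=12  ⇒  voxels=72
  2. axis=1 (XZ plane), |mask|=15  ⇒  voxels=31

|visual hull| = 31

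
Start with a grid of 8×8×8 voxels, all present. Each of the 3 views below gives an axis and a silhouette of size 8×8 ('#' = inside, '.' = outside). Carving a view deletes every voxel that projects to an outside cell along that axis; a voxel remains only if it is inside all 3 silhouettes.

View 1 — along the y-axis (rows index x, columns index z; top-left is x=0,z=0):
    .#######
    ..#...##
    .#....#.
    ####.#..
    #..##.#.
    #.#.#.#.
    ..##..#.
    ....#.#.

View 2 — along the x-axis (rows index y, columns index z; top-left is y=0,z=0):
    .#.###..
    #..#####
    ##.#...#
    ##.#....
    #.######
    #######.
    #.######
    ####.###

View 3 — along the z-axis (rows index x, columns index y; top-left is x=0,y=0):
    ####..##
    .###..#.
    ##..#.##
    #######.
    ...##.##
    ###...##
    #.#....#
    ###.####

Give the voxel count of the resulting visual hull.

full grid |V| = 512
carve view 1 (along y, XZ-mask fill 30/64): 240 voxels remain
carve view 2 (along x, YZ-mask fill 45/64): 165 voxels remain
carve view 3 (along z, XY-mask fill 41/64): 103 voxels remain

103 voxels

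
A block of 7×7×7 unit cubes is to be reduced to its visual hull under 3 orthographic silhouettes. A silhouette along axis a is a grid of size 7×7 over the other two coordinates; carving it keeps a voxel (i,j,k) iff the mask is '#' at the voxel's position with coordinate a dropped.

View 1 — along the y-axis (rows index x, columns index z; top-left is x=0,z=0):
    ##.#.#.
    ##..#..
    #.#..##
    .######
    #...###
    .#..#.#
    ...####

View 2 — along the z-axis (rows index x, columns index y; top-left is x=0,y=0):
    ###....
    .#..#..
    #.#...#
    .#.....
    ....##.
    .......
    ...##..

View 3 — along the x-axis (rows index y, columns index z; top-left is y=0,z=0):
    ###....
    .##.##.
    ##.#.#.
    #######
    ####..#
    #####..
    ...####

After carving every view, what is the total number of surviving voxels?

32 voxels

before carving: 343 voxels (7×7×7)
V1 y: intersect with XZ mask (28 set) -- 196 left
V2 z: intersect with XY mask (13 set) -- 52 left
V3 x: intersect with YZ mask (32 set) -- 32 left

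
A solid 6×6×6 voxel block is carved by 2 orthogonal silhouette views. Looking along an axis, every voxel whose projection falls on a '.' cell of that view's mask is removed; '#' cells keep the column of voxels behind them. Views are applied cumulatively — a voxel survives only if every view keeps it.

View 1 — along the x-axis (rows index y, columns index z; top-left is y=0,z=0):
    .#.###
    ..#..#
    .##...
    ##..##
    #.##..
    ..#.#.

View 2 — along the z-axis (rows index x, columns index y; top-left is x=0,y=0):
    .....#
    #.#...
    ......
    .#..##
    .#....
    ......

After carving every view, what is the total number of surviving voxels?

full grid |V| = 216
V1 x: intersect with YZ mask (17 set) -- 102 left
V2 z: intersect with XY mask (7 set) -- 17 left

|visual hull| = 17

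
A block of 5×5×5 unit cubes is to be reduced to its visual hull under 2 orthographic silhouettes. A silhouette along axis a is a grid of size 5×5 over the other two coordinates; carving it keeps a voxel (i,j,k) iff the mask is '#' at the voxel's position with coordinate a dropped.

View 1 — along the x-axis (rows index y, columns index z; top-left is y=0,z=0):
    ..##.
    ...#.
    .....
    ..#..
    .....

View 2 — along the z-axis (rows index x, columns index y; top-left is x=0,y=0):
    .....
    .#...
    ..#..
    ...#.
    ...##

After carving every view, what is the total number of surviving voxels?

initial block: 5^3 = 125
after view 1 [x-axis, 4 of 25 cells solid] → remaining = 20
after view 2 [z-axis, 5 of 25 cells solid] → remaining = 3

3 voxels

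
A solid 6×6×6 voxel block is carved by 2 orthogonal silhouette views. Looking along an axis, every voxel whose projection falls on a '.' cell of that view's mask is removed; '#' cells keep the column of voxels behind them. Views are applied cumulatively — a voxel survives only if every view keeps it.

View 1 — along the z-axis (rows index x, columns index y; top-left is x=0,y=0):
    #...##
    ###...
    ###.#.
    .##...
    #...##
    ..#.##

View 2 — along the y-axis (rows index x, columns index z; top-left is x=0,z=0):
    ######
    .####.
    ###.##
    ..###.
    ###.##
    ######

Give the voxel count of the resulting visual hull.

remaining voxels: 89

start: 6×6×6 = 216 voxels
step 1: project along z, AND mask (18/36) → |grid| = 108
step 2: project along y, AND mask (29/36) → |grid| = 89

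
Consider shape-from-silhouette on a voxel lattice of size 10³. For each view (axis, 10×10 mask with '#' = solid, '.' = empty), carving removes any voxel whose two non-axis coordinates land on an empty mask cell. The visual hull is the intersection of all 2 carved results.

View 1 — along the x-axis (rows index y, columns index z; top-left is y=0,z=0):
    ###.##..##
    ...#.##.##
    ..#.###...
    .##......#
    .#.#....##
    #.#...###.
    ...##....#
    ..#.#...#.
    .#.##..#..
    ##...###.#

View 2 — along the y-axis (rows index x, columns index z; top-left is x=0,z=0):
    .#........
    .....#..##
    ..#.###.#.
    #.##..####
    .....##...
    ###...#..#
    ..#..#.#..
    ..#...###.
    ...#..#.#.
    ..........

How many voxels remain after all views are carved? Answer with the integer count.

remaining voxels: 146

start: 10×10×10 = 1000 voxels
step 1: project along x, AND mask (44/100) → |grid| = 440
step 2: project along y, AND mask (33/100) → |grid| = 146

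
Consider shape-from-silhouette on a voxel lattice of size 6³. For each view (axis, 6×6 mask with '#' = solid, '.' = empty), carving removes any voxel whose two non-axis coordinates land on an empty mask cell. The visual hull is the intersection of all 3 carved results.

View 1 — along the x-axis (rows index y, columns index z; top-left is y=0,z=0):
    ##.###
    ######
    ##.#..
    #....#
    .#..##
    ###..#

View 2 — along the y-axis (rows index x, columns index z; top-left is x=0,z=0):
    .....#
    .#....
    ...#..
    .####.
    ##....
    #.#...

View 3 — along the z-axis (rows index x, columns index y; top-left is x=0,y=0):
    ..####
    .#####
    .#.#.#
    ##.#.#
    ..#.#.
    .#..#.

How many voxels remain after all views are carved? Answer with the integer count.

initial block: 6^3 = 216
[1] x-view keeps 23 columns → grid now 138
[2] y-view keeps 11 columns → grid now 43
[3] z-view keeps 20 columns → grid now 22

22 voxels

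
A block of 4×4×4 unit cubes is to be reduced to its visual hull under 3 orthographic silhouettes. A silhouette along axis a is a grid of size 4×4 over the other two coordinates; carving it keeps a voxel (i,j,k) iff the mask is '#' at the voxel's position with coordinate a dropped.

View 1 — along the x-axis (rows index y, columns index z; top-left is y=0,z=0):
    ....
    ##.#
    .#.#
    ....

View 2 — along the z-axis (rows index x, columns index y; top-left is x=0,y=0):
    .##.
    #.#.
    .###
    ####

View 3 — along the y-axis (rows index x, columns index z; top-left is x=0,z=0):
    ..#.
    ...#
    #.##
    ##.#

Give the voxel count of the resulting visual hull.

|visual hull| = 9

initial block: 4^3 = 64
carve view 1 (along x, YZ-mask fill 5/16): 20 voxels remain
carve view 2 (along z, XY-mask fill 11/16): 17 voxels remain
carve view 3 (along y, XZ-mask fill 8/16): 9 voxels remain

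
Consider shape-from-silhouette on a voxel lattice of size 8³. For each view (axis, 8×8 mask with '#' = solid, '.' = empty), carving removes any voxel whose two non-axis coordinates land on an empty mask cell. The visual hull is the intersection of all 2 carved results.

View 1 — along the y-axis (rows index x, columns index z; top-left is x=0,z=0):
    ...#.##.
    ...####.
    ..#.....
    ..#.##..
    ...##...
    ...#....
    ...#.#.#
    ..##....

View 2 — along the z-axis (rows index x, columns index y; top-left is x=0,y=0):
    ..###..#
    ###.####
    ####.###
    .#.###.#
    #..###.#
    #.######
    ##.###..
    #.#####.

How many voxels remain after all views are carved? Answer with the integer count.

full grid |V| = 512
V1 y: intersect with XZ mask (19 set) -- 152 left
V2 z: intersect with XY mask (46 set) -- 106 left

106 voxels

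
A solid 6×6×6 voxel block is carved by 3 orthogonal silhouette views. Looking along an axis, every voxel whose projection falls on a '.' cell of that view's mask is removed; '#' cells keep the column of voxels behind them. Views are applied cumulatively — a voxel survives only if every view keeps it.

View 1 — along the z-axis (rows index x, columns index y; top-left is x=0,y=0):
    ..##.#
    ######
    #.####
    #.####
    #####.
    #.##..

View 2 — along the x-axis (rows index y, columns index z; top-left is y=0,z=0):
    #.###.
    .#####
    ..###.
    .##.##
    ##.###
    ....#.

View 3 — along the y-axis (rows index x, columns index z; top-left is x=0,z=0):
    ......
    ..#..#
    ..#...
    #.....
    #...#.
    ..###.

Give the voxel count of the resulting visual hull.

initial block: 6^3 = 216
step 1: project along z, AND mask (27/36) → |grid| = 162
step 2: project along x, AND mask (22/36) → |grid| = 96
step 3: project along y, AND mask (9/36) → |grid| = 27

remaining voxels: 27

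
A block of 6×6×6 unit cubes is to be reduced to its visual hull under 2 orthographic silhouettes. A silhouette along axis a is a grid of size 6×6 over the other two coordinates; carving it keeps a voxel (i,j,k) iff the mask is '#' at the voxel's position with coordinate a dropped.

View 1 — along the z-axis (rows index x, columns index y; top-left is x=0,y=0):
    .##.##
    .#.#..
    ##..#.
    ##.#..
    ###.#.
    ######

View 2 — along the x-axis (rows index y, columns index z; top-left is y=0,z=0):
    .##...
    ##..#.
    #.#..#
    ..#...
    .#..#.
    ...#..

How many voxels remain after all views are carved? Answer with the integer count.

remaining voxels: 48

start: 6×6×6 = 216 voxels
step 1: project along z, AND mask (22/36) → |grid| = 132
step 2: project along x, AND mask (12/36) → |grid| = 48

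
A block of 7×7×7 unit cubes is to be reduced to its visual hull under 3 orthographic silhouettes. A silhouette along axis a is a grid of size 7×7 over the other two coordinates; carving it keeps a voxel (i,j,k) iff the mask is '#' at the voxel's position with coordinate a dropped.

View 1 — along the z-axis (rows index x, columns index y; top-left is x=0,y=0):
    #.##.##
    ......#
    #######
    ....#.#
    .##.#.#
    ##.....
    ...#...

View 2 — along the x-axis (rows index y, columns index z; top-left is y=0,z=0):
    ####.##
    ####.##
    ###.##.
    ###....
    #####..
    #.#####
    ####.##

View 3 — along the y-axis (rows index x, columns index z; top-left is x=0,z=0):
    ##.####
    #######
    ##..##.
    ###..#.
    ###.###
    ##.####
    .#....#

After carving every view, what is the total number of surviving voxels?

before carving: 343 voxels (7×7×7)
V1 z: intersect with XY mask (22 set) -- 154 left
V2 x: intersect with YZ mask (37 set) -- 117 left
V3 y: intersect with XZ mask (35 set) -- 85 left

remaining voxels: 85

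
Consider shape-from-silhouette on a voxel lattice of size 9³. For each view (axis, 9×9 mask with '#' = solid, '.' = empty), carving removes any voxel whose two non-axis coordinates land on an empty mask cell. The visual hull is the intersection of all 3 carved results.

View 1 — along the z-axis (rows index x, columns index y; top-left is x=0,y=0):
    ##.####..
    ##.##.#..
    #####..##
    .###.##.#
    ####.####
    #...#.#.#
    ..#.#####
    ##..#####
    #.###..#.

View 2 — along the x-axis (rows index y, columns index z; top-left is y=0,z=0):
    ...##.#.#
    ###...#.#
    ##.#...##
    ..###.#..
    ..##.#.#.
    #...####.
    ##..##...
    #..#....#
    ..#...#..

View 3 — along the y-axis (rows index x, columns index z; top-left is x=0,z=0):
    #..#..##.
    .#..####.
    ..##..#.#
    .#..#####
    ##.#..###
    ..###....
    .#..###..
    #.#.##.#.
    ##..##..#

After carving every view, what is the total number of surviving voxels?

voxel count = 118

full grid |V| = 729
[1] z-view keeps 54 columns → grid now 486
[2] x-view keeps 36 columns → grid now 215
[3] y-view keeps 42 columns → grid now 118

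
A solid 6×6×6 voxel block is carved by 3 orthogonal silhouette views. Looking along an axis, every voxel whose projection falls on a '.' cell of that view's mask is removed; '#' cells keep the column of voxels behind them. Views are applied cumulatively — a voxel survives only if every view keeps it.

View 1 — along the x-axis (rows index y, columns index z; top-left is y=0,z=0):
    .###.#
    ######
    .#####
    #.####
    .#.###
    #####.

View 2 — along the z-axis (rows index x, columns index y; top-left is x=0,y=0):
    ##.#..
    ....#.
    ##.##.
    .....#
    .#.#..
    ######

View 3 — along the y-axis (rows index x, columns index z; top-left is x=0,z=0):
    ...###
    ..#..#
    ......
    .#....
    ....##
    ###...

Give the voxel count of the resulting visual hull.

initial block: 6^3 = 216
V1 x: intersect with YZ mask (29 set) -- 174 left
V2 z: intersect with XY mask (17 set) -- 83 left
V3 y: intersect with XZ mask (11 set) -- 27 left

remaining voxels: 27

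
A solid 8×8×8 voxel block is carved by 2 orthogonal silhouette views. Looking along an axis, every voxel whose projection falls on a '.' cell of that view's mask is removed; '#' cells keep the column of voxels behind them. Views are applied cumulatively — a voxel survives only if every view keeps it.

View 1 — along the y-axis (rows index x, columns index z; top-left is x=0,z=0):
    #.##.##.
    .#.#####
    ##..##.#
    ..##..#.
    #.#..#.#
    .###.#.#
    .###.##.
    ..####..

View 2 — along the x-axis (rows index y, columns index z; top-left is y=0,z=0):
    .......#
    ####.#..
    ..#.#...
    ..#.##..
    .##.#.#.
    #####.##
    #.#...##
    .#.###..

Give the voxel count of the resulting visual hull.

before carving: 512 voxels (8×8×8)
after view 1 [y-axis, 37 of 64 cells solid] → remaining = 296
after view 2 [x-axis, 30 of 64 cells solid] → remaining = 139

voxel count = 139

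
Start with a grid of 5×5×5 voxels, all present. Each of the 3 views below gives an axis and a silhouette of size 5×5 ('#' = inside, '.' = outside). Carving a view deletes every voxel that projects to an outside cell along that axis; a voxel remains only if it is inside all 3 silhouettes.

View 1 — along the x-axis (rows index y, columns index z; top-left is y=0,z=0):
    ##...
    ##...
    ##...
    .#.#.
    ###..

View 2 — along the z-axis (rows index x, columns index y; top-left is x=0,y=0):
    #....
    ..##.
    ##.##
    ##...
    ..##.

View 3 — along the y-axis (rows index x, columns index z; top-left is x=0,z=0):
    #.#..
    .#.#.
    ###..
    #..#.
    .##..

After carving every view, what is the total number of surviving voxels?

remaining voxels: 16

before carving: 125 voxels (5×5×5)
after view 1 [x-axis, 11 of 25 cells solid] → remaining = 55
after view 2 [z-axis, 11 of 25 cells solid] → remaining = 23
after view 3 [y-axis, 11 of 25 cells solid] → remaining = 16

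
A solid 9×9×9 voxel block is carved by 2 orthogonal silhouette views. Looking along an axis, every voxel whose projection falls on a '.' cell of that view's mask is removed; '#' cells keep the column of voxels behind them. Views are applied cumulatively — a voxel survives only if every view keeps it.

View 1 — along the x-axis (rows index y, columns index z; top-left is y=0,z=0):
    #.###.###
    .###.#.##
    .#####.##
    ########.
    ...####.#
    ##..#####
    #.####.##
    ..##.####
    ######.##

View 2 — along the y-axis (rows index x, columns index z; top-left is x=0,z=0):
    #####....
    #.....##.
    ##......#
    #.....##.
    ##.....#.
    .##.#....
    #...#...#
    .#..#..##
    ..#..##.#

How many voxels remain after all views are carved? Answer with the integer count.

voxel count = 199

initial block: 9^3 = 729
step 1: project along x, AND mask (61/81) → |grid| = 549
step 2: project along y, AND mask (31/81) → |grid| = 199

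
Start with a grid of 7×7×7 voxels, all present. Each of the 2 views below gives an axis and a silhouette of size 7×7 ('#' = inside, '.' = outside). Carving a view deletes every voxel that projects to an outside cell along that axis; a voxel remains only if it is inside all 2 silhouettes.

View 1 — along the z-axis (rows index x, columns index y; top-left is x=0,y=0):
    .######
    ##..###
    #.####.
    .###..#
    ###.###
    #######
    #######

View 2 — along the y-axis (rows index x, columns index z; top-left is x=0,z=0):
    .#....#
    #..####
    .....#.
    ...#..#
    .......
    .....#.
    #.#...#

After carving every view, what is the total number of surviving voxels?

initial block: 7^3 = 343
  1. axis=2 (XY plane), |mask|=40  ⇒  voxels=280
  2. axis=1 (XZ plane), |mask|=14  ⇒  voxels=78

voxel count = 78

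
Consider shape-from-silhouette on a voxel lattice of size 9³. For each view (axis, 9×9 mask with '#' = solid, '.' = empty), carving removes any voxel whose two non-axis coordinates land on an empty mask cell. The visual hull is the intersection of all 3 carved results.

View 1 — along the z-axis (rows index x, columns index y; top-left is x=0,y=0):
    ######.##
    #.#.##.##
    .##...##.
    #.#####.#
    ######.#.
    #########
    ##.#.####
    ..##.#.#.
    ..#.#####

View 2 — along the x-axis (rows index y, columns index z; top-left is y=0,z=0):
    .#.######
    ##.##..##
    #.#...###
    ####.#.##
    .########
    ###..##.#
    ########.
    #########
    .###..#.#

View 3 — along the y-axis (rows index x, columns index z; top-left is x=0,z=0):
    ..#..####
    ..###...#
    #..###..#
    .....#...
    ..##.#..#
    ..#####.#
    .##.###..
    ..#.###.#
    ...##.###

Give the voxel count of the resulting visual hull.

voxel count = 194

before carving: 729 voxels (9×9×9)
V1 z: intersect with XY mask (58 set) -- 522 left
V2 x: intersect with YZ mask (61 set) -- 392 left
V3 y: intersect with XZ mask (40 set) -- 194 left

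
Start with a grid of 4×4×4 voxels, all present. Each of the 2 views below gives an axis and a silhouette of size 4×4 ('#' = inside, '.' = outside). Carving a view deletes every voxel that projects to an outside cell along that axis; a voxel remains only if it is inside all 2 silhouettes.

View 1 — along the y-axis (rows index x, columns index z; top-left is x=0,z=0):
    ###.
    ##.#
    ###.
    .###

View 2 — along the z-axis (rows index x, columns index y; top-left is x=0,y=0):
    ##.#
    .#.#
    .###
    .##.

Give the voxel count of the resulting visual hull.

start: 4×4×4 = 64 voxels
carve view 1 (along y, XZ-mask fill 12/16): 48 voxels remain
carve view 2 (along z, XY-mask fill 10/16): 30 voxels remain

voxel count = 30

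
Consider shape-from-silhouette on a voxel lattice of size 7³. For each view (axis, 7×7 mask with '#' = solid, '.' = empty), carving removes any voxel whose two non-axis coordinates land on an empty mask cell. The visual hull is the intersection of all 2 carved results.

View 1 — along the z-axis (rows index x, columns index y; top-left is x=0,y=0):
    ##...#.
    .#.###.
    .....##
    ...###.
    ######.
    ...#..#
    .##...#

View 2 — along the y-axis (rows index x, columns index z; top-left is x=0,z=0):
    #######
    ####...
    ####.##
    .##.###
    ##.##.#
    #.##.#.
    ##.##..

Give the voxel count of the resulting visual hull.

before carving: 343 voxels (7×7×7)
carve view 1 (along z, XY-mask fill 23/49): 161 voxels remain
carve view 2 (along y, XZ-mask fill 35/49): 114 voxels remain

|visual hull| = 114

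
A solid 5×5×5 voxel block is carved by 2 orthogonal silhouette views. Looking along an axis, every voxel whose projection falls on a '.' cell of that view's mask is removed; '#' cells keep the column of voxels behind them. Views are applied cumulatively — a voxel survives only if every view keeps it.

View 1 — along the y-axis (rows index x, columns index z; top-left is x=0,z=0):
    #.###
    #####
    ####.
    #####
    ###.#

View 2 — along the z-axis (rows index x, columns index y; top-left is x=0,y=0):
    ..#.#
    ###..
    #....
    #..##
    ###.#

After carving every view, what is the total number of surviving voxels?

remaining voxels: 58

start: 5×5×5 = 125 voxels
step 1: project along y, AND mask (22/25) → |grid| = 110
step 2: project along z, AND mask (13/25) → |grid| = 58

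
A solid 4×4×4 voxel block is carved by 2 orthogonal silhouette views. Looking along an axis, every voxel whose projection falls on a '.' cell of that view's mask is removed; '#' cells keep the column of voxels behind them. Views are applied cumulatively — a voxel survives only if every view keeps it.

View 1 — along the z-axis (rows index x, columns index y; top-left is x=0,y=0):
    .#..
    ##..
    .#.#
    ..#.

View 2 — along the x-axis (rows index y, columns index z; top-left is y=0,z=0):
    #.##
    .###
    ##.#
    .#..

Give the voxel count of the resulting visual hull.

16 voxels

start: 4×4×4 = 64 voxels
  1. axis=2 (XY plane), |mask|=6  ⇒  voxels=24
  2. axis=0 (YZ plane), |mask|=10  ⇒  voxels=16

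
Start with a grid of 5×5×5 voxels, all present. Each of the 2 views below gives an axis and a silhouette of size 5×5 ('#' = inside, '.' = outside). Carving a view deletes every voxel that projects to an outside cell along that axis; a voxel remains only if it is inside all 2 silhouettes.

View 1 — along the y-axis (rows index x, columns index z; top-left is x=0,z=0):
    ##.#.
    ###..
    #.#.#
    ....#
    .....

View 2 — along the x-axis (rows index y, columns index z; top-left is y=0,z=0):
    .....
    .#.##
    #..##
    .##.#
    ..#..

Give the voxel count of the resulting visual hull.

19 voxels

start: 5×5×5 = 125 voxels
step 1: project along y, AND mask (10/25) → |grid| = 50
step 2: project along x, AND mask (10/25) → |grid| = 19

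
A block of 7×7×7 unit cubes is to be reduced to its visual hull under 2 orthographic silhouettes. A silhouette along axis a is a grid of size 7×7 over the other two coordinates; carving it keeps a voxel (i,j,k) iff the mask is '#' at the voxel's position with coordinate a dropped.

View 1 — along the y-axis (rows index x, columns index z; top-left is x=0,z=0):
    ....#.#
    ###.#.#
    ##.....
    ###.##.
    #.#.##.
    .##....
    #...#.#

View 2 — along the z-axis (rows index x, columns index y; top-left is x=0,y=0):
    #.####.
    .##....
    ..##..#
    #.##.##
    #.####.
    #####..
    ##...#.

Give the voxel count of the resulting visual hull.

full grid |V| = 343
step 1: project along y, AND mask (23/49) → |grid| = 161
step 2: project along z, AND mask (28/49) → |grid| = 90

90 voxels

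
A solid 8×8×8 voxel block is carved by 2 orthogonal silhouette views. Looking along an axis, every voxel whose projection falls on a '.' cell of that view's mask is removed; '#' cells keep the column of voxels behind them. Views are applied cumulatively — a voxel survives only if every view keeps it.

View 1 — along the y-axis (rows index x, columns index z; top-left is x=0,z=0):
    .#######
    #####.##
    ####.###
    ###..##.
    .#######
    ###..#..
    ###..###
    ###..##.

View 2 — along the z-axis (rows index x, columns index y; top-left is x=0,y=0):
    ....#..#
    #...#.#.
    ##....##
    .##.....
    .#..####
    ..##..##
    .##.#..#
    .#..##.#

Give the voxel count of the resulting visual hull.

initial block: 8^3 = 512
[1] y-view keeps 48 columns → grid now 384
[2] z-view keeps 28 columns → grid now 168

168 voxels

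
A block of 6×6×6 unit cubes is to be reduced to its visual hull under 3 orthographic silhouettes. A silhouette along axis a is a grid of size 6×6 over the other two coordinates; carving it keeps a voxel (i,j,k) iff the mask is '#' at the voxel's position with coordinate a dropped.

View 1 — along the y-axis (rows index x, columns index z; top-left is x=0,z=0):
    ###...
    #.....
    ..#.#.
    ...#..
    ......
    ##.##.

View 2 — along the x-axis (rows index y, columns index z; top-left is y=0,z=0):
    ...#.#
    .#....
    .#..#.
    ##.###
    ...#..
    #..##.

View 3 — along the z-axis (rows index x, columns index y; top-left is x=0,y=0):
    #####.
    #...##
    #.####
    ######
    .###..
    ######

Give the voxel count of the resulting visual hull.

24 voxels

initial block: 6^3 = 216
V1 y: intersect with XZ mask (11 set) -- 66 left
V2 x: intersect with YZ mask (14 set) -- 26 left
V3 z: intersect with XY mask (28 set) -- 24 left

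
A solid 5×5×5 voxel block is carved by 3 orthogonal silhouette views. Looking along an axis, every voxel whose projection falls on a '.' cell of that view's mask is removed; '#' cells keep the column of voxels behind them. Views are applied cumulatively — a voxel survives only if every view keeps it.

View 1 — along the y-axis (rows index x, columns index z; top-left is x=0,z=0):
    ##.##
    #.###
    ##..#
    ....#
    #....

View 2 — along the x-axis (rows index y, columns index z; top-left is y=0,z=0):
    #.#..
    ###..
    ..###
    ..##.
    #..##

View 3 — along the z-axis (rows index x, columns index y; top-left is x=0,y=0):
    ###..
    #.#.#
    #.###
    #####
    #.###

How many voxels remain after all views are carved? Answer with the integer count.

initial block: 5^3 = 125
[1] y-view keeps 13 columns → grid now 65
[2] x-view keeps 13 columns → grid now 32
[3] z-view keeps 19 columns → grid now 21

remaining voxels: 21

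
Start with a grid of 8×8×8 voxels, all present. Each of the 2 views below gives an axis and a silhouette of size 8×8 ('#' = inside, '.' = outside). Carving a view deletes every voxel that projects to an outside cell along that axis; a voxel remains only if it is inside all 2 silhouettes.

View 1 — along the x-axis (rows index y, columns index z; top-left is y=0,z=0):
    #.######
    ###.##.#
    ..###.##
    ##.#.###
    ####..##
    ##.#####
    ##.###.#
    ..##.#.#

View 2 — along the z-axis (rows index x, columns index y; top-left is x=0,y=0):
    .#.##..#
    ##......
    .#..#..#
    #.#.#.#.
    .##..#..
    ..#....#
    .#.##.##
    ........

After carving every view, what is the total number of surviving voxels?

remaining voxels: 130

start: 8×8×8 = 512 voxels
step 1: project along x, AND mask (47/64) → |grid| = 376
step 2: project along z, AND mask (23/64) → |grid| = 130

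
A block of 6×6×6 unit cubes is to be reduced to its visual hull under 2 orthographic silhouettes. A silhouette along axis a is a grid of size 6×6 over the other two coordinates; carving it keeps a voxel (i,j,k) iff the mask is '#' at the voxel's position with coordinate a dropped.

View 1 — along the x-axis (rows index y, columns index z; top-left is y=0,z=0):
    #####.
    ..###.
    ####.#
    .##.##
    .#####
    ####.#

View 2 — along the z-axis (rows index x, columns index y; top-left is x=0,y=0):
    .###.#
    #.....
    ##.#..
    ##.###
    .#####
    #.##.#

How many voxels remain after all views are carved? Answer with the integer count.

start: 6×6×6 = 216 voxels
[1] x-view keeps 27 columns → grid now 162
[2] z-view keeps 22 columns → grid now 97

voxel count = 97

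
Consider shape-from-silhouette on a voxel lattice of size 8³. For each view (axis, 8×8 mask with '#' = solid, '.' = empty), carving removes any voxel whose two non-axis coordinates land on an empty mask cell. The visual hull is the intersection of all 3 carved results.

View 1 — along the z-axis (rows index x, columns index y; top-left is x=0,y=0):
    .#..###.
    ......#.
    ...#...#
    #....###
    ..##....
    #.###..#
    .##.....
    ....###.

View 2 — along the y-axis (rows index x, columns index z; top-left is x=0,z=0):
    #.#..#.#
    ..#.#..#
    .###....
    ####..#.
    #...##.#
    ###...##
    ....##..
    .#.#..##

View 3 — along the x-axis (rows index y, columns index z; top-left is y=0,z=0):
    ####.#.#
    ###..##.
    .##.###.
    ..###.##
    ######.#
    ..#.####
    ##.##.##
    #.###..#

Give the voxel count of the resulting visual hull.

start: 8×8×8 = 512 voxels
step 1: project along z, AND mask (23/64) → |grid| = 184
step 2: project along y, AND mask (30/64) → |grid| = 94
step 3: project along x, AND mask (44/64) → |grid| = 64

voxel count = 64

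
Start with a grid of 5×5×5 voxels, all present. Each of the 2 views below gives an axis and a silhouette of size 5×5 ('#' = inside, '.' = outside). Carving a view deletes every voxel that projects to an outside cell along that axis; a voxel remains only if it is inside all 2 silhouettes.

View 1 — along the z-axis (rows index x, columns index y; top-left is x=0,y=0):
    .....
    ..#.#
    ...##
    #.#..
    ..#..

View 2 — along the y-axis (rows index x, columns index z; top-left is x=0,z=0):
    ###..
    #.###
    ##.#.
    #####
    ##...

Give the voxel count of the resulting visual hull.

full grid |V| = 125
  1. axis=2 (XY plane), |mask|=7  ⇒  voxels=35
  2. axis=1 (XZ plane), |mask|=17  ⇒  voxels=26

voxel count = 26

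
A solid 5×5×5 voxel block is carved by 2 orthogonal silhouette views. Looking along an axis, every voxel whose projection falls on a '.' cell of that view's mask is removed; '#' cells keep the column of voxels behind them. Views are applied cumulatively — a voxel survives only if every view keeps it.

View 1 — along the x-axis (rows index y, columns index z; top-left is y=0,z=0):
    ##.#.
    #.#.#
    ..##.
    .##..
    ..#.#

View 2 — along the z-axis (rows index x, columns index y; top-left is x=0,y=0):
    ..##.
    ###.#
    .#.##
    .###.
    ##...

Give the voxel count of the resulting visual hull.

34 voxels

full grid |V| = 125
  1. axis=0 (YZ plane), |mask|=12  ⇒  voxels=60
  2. axis=2 (XY plane), |mask|=14  ⇒  voxels=34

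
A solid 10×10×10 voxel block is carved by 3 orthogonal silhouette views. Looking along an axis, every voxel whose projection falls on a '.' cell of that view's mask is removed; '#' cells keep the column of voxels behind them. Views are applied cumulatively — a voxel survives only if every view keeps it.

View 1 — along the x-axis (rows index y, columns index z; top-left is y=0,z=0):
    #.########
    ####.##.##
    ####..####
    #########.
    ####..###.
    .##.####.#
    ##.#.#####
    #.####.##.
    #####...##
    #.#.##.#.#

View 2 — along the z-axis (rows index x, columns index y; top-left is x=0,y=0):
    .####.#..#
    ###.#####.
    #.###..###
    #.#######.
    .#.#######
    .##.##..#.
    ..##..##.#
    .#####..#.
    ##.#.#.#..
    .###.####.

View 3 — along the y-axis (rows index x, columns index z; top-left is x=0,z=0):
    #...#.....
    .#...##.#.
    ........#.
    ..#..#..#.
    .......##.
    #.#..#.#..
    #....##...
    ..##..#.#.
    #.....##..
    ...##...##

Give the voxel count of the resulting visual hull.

initial block: 10^3 = 1000
  1. axis=0 (YZ plane), |mask|=76  ⇒  voxels=760
  2. axis=2 (XY plane), |mask|=65  ⇒  voxels=496
  3. axis=1 (XZ plane), |mask|=30  ⇒  voxels=149

149 voxels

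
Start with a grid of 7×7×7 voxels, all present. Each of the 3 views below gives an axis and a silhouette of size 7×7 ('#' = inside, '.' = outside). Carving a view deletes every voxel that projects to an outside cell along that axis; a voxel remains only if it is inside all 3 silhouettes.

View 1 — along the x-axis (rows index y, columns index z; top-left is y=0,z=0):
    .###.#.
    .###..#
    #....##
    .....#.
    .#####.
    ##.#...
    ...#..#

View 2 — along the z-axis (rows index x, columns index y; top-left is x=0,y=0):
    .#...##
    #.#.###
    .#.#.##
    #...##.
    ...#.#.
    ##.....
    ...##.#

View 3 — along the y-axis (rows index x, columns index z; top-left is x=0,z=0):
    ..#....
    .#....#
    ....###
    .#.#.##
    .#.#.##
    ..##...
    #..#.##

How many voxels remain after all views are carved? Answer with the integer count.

voxel count = 29

initial block: 7^3 = 343
V1 x: intersect with YZ mask (22 set) -- 154 left
V2 z: intersect with XY mask (22 set) -- 68 left
V3 y: intersect with XZ mask (20 set) -- 29 left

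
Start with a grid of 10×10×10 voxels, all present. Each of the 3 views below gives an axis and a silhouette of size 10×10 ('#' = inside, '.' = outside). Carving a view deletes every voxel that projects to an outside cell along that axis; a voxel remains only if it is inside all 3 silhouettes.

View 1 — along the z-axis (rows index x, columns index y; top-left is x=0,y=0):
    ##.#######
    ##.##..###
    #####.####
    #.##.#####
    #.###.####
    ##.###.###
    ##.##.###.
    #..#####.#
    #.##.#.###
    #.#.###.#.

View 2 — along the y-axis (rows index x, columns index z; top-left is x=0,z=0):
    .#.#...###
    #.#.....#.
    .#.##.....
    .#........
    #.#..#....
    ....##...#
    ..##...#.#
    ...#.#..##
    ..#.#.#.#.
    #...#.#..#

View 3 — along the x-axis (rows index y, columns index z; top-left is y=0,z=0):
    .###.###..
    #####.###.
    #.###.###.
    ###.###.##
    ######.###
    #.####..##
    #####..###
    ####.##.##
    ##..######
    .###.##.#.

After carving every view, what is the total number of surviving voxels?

before carving: 1000 voxels (10×10×10)
  1. axis=2 (XY plane), |mask|=76  ⇒  voxels=760
  2. axis=1 (XZ plane), |mask|=34  ⇒  voxels=257
  3. axis=0 (YZ plane), |mask|=75  ⇒  voxels=197

voxel count = 197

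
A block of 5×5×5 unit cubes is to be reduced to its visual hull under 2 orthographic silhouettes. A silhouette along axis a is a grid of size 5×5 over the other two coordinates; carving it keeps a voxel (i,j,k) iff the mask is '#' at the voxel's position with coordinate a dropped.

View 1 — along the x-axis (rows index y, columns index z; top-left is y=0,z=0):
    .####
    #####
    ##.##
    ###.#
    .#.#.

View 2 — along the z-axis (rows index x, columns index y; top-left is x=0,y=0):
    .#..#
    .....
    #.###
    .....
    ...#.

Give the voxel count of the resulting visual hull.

remaining voxels: 25

start: 5×5×5 = 125 voxels
step 1: project along x, AND mask (19/25) → |grid| = 95
step 2: project along z, AND mask (7/25) → |grid| = 25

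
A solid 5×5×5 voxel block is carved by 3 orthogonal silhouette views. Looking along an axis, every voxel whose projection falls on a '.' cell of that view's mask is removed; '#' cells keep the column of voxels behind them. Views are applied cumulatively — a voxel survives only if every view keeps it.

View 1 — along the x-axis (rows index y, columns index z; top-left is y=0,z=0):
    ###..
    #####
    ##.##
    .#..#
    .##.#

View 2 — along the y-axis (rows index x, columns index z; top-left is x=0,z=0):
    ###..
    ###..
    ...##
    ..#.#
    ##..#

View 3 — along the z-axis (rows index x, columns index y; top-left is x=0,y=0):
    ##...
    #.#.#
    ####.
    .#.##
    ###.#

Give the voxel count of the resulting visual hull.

start: 5×5×5 = 125 voxels
carve view 1 (along x, YZ-mask fill 17/25): 85 voxels remain
carve view 2 (along y, XZ-mask fill 13/25): 47 voxels remain
carve view 3 (along z, XY-mask fill 16/25): 33 voxels remain

remaining voxels: 33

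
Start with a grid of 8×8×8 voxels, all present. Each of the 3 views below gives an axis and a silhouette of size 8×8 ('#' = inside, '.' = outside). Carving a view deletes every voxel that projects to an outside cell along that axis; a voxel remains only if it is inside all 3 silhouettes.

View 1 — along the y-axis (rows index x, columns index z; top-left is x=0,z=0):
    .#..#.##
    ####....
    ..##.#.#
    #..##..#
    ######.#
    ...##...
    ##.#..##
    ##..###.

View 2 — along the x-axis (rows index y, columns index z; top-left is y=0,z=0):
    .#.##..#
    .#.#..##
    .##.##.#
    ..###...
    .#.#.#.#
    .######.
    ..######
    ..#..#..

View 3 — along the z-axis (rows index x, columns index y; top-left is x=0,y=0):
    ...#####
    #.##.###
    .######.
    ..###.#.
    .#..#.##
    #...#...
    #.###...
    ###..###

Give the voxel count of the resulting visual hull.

start: 8×8×8 = 512 voxels
  1. axis=1 (XZ plane), |mask|=35  ⇒  voxels=280
  2. axis=0 (YZ plane), |mask|=34  ⇒  voxels=150
  3. axis=2 (XY plane), |mask|=37  ⇒  voxels=88

remaining voxels: 88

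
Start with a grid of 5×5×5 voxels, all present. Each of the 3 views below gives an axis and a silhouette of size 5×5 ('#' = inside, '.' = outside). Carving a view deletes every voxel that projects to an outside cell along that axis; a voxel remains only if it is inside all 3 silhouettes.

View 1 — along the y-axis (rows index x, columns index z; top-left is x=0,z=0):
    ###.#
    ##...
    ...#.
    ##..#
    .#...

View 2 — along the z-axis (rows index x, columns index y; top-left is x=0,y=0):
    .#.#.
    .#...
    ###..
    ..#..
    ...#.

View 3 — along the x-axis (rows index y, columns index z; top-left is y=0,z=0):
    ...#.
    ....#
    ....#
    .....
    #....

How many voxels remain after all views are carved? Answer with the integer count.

initial block: 5^3 = 125
carve view 1 (along y, XZ-mask fill 11/25): 55 voxels remain
carve view 2 (along z, XY-mask fill 8/25): 17 voxels remain
carve view 3 (along x, YZ-mask fill 4/25): 3 voxels remain

voxel count = 3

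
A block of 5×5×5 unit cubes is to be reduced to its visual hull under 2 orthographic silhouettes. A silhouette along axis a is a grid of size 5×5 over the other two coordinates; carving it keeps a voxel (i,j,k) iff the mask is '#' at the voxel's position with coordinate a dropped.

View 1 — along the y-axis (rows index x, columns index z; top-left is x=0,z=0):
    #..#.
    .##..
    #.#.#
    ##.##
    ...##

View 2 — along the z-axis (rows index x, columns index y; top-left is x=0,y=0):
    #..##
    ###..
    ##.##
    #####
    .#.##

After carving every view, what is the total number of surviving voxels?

start: 5×5×5 = 125 voxels
V1 y: intersect with XZ mask (13 set) -- 65 left
V2 z: intersect with XY mask (18 set) -- 50 left

|visual hull| = 50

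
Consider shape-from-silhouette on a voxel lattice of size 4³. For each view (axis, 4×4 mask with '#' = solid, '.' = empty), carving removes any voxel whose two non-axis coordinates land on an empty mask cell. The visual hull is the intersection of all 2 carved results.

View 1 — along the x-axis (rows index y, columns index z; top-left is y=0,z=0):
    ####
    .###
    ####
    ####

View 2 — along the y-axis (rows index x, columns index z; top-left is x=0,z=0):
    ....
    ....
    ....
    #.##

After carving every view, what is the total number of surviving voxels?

remaining voxels: 11

start: 4×4×4 = 64 voxels
  1. axis=0 (YZ plane), |mask|=15  ⇒  voxels=60
  2. axis=1 (XZ plane), |mask|=3  ⇒  voxels=11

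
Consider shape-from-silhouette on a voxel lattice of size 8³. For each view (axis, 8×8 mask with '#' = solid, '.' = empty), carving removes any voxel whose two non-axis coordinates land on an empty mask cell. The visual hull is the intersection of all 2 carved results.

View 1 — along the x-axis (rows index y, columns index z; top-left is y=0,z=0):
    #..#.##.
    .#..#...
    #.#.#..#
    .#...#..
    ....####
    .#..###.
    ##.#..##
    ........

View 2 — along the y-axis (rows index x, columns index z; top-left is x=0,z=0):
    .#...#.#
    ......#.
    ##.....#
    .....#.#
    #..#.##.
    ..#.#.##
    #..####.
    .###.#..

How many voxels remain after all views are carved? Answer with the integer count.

|visual hull| = 85

full grid |V| = 512
V1 x: intersect with YZ mask (25 set) -- 200 left
V2 y: intersect with XZ mask (26 set) -- 85 left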